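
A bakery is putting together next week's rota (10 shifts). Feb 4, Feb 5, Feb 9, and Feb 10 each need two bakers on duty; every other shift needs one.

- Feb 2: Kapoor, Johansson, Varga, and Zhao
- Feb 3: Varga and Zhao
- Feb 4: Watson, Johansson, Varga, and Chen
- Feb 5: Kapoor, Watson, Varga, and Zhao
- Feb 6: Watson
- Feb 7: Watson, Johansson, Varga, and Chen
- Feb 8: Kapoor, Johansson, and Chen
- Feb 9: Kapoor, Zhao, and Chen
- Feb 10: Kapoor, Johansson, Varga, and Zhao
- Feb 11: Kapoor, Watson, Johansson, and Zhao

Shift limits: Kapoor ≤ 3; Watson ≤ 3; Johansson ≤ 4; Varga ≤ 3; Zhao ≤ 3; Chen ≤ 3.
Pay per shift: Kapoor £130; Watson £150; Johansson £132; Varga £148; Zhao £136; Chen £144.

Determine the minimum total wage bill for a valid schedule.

Feb 6 can only be covered by Watson, so that assignment is forced.
Picking the cheapest available baker for each shift independently would cost £1878, but that ignores the shift limits.
An optimal schedule: Feb 2→Johansson, Feb 3→Zhao, Feb 4→Johansson+Chen, Feb 5→Kapoor+Zhao, Feb 6→Watson, Feb 7→Chen, Feb 8→Kapoor, Feb 9→Kapoor+Chen, Feb 10→Johansson+Zhao, Feb 11→Johansson.
Total: 132 + 136 + 132 + 144 + 130 + 136 + 150 + 144 + 130 + 130 + 144 + 132 + 136 + 132 = £1908.

£1908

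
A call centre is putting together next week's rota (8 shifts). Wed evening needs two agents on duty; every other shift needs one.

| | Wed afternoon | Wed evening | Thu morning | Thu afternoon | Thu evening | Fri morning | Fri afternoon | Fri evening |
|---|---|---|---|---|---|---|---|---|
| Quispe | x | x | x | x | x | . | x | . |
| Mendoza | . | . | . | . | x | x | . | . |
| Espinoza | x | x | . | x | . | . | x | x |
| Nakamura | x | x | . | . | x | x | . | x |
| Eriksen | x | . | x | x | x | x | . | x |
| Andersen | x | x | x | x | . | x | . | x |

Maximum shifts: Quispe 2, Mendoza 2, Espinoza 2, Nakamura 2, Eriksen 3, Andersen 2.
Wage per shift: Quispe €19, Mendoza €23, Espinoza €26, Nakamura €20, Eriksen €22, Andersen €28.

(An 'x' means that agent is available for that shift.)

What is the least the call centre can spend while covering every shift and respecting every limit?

€190

Picking the cheapest available agent for each shift independently would cost €174, but that ignores the shift limits.
An optimal schedule: Wed afternoon→Eriksen, Wed evening→Quispe+Nakamura, Thu morning→Eriksen, Thu afternoon→Eriksen, Thu evening→Mendoza, Fri morning→Mendoza, Fri afternoon→Quispe, Fri evening→Nakamura.
Total: 22 + 19 + 20 + 22 + 22 + 23 + 23 + 19 + 20 = €190.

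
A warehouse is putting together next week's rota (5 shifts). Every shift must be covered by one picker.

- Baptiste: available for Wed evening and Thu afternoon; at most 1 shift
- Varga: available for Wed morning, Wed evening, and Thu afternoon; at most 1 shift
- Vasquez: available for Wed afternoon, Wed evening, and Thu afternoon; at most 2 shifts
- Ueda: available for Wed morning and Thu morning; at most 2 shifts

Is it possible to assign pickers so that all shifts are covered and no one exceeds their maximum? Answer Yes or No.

Wed afternoon can only be covered by Vasquez, so that assignment is forced.
Thu morning can only be covered by Ueda, so that assignment is forced.
One valid schedule: Wed morning→Varga, Wed afternoon→Vasquez, Wed evening→Baptiste, Thu morning→Ueda, Thu afternoon→Vasquez.
Loads: Baptiste 1/1, Varga 1/1, Vasquez 2/2, Ueda 1/2 — all within limits.

Yes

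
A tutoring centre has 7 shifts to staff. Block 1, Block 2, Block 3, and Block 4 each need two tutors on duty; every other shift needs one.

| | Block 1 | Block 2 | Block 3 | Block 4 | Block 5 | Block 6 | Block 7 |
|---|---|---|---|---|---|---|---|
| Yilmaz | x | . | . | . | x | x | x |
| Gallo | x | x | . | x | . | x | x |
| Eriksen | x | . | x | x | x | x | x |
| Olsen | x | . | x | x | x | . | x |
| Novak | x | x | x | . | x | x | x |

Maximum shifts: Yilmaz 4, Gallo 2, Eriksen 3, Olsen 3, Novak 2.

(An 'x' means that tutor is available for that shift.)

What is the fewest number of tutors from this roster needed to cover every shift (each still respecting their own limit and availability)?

11 slots to fill and no one can take more than 4, so at least ⌈11/4⌉ = 3 tutors are needed.
Any 3 tutors together have capacity at most 4+3+3 = 10 < 11 slots, so 3 can never suffice.
Yilmaz, Gallo, Eriksen, and Novak alone can cover everything: Block 1→Yilmaz+Eriksen, Block 2→Gallo+Novak, Block 3→Eriksen+Novak, Block 4→Gallo+Eriksen, Block 5→Yilmaz, Block 6→Yilmaz, Block 7→Yilmaz.

4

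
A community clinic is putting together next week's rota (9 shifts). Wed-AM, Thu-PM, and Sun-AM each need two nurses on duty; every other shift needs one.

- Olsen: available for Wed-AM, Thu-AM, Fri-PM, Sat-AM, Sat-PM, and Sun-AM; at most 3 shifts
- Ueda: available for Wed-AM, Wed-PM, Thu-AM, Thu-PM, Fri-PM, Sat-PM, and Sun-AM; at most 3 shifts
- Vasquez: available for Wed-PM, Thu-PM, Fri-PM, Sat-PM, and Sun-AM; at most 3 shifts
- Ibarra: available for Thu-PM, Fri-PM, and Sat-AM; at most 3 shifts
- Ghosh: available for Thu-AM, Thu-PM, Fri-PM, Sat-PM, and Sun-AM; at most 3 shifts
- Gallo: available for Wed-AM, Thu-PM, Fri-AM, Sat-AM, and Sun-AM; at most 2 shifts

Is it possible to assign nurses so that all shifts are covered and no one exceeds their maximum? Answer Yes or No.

Fri-AM can only be covered by Gallo, so that assignment is forced.
One valid schedule: Wed-AM→Olsen+Ueda, Wed-PM→Ueda, Thu-AM→Olsen, Thu-PM→Vasquez+Ibarra, Fri-AM→Gallo, Fri-PM→Vasquez, Sat-AM→Olsen, Sat-PM→Ueda, Sun-AM→Vasquez+Ghosh.
Loads: Olsen 3/3, Ueda 3/3, Vasquez 3/3, Ibarra 1/3, Ghosh 1/3, Gallo 1/2 — all within limits.

Yes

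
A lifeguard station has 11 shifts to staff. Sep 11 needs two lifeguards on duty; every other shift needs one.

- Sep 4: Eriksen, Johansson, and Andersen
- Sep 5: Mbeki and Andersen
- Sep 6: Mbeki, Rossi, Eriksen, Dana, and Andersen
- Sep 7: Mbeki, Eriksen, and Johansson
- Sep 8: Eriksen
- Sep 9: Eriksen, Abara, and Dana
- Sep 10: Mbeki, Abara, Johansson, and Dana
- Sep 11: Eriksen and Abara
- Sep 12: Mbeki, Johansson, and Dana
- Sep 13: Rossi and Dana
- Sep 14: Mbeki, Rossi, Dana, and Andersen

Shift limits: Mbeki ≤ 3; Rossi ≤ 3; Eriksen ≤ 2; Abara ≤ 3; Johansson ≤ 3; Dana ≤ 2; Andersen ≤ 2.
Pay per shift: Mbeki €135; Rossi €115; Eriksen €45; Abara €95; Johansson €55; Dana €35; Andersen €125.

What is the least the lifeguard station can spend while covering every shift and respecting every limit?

€850

Sep 8 can only be covered by Eriksen, so that assignment is forced.
Sep 11 can only be covered by Eriksen and Abara, so that assignment is forced.
Picking the cheapest available lifeguard for each shift independently would cost €610, but that ignores the shift limits.
An optimal schedule: Sep 4→Johansson, Sep 5→Andersen, Sep 6→Rossi, Sep 7→Johansson, Sep 8→Eriksen, Sep 9→Abara, Sep 10→Abara, Sep 11→Eriksen+Abara, Sep 12→Johansson, Sep 13→Dana, Sep 14→Dana.
Total: 55 + 125 + 115 + 55 + 45 + 95 + 95 + 45 + 95 + 55 + 35 + 35 = €850.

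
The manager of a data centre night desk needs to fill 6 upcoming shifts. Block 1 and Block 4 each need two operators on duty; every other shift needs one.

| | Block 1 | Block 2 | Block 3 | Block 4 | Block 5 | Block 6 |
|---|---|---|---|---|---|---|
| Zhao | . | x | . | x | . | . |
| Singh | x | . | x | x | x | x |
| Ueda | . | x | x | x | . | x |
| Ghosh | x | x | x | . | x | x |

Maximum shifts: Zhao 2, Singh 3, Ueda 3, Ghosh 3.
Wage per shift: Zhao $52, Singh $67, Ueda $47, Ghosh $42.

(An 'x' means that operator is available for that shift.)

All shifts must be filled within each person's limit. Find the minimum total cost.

$386

Block 1 can only be covered by Singh and Ghosh, so that assignment is forced.
Picking the cheapest available operator for each shift independently would cost $376, but that ignores the shift limits.
An optimal schedule: Block 1→Ghosh+Singh, Block 2→Ghosh, Block 3→Ueda, Block 4→Ueda+Zhao, Block 5→Ghosh, Block 6→Ueda.
Total: 42 + 67 + 42 + 47 + 47 + 52 + 42 + 47 = $386.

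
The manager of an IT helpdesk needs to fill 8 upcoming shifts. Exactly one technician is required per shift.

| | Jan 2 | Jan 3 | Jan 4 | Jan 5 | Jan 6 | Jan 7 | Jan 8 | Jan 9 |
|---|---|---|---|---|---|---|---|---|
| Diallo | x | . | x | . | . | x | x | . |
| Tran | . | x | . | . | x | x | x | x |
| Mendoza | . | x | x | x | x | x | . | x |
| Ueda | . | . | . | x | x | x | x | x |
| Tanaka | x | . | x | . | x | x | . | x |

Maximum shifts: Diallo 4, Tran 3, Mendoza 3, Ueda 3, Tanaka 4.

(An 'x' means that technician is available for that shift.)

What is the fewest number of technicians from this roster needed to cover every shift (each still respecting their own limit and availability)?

8 slots to fill and no one can take more than 4, so at least ⌈8/4⌉ = 2 technicians are needed.
No set of 2 technicians can cover every shift (each such set leaves at least one shift with no one available or exceeds a cap).
Diallo, Tran, and Mendoza alone can cover everything: Jan 2→Diallo, Jan 3→Tran, Jan 4→Diallo, Jan 5→Mendoza, Jan 6→Tran, Jan 7→Diallo, Jan 8→Diallo, Jan 9→Tran.

3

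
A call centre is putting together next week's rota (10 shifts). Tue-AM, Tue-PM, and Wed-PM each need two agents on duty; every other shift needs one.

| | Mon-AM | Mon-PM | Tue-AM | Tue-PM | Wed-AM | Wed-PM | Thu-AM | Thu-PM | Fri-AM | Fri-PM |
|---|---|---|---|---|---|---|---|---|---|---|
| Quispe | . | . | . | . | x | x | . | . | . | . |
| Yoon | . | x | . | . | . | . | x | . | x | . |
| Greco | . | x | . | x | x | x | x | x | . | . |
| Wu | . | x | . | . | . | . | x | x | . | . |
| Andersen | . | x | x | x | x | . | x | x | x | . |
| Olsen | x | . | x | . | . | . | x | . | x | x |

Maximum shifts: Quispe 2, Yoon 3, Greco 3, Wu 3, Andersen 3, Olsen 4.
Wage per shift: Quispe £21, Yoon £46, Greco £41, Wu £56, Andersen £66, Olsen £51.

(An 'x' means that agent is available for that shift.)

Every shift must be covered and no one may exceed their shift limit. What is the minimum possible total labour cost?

Mon-AM can only be covered by Olsen, so that assignment is forced.
Tue-AM can only be covered by Andersen and Olsen, so that assignment is forced.
Tue-PM can only be covered by Greco and Andersen, so that assignment is forced.
Picking the cheapest available agent for each shift independently would cost £578, but that ignores the shift limits.
An optimal schedule: Mon-AM→Olsen, Mon-PM→Yoon, Tue-AM→Andersen+Olsen, Tue-PM→Greco+Andersen, Wed-AM→Quispe, Wed-PM→Quispe+Greco, Thu-AM→Yoon, Thu-PM→Greco, Fri-AM→Yoon, Fri-PM→Olsen.
Total: 51 + 46 + 66 + 51 + 41 + 66 + 21 + 21 + 41 + 46 + 41 + 46 + 51 = £588.

£588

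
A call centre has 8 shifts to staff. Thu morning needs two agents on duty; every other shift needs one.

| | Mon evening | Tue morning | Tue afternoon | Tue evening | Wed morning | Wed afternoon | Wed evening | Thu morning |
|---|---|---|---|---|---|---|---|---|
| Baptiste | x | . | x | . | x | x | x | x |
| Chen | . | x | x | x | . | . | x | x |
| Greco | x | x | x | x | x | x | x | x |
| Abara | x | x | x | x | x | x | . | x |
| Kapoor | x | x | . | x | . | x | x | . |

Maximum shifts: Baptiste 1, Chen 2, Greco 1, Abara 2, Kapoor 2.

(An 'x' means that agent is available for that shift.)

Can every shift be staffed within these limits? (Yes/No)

Total capacity is 1+2+1+2+2 = 8 but 9 worker-slots are needed — infeasible.

No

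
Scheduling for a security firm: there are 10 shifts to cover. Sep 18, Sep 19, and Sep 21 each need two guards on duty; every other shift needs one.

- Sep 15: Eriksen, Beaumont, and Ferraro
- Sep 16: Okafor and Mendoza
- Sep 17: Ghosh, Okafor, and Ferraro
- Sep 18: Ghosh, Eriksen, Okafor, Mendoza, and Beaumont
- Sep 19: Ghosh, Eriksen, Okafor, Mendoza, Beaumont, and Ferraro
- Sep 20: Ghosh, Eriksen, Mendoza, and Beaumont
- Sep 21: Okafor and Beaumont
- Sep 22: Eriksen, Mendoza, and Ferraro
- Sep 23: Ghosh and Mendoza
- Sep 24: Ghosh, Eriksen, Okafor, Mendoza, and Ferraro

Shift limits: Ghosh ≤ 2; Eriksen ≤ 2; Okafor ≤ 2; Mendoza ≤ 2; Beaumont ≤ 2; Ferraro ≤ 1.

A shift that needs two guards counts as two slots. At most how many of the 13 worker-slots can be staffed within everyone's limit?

11

Total capacity across all guards is 2+2+2+2+2+1 = 11, and 13 slots are needed, so at most 11 can be filled.
An assignment achieving 11: Sep 15→Eriksen, Sep 16→Okafor, Sep 17→Ghosh, Sep 18→Mendoza+Beaumont, Sep 20→Mendoza, Sep 21→Okafor+Beaumont, Sep 22→Eriksen, Sep 23→Ghosh, Sep 24→Ferraro.
Loads: Ghosh 2/2, Eriksen 2/2, Okafor 2/2, Mendoza 2/2, Beaumont 2/2, Ferraro 1/1.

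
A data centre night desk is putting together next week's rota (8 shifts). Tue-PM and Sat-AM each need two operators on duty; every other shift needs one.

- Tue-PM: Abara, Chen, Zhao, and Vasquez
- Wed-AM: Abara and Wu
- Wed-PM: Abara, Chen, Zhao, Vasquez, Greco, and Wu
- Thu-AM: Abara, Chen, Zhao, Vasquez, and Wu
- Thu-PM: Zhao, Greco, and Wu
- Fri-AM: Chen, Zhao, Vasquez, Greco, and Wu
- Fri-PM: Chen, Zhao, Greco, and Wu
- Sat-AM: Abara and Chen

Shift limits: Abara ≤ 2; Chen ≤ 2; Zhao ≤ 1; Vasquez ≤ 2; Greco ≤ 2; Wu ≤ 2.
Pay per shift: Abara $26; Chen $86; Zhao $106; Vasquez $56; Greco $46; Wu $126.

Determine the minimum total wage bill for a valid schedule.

$660

Sat-AM can only be covered by Abara and Chen, so that assignment is forced.
Picking the cheapest available operator for each shift independently would cost $410, but that ignores the shift limits.
An optimal schedule: Tue-PM→Chen+Vasquez, Wed-AM→Abara, Wed-PM→Wu, Thu-AM→Vasquez, Thu-PM→Zhao, Fri-AM→Greco, Fri-PM→Greco, Sat-AM→Abara+Chen.
Total: 86 + 56 + 26 + 126 + 56 + 106 + 46 + 46 + 26 + 86 = $660.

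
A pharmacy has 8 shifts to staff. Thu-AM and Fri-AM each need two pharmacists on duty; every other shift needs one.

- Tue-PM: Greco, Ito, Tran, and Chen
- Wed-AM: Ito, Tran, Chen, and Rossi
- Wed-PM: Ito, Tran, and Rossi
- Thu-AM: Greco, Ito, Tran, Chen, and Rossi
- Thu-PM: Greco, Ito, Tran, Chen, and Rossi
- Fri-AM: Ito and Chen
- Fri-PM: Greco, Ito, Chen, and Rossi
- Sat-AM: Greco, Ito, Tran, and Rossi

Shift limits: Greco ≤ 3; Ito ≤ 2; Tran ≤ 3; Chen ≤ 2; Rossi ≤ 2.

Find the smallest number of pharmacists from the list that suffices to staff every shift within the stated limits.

10 slots to fill and no one can take more than 3, so at least ⌈10/3⌉ = 4 pharmacists are needed.
Greco, Ito, Tran, and Chen alone can cover everything: Tue-PM→Greco, Wed-AM→Tran, Wed-PM→Ito, Thu-AM→Tran+Chen, Thu-PM→Tran, Fri-AM→Ito+Chen, Fri-PM→Greco, Sat-AM→Greco.

4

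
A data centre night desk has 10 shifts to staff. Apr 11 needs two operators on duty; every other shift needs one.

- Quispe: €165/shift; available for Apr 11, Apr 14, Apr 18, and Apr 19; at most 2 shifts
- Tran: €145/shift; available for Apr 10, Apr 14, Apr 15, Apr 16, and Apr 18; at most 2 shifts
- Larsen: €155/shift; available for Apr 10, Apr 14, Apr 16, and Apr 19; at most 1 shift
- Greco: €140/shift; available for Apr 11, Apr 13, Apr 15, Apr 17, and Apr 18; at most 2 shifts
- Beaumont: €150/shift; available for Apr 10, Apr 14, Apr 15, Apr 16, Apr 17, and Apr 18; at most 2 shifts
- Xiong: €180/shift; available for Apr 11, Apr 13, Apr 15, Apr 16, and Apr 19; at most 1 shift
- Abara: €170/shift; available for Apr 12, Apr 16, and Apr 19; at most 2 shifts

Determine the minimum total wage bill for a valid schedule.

€1695

Apr 12 can only be covered by Abara, so that assignment is forced.
Picking the cheapest available operator for each shift independently would cost €1625, but that ignores the shift limits.
An optimal schedule: Apr 10→Tran, Apr 11→Greco+Quispe, Apr 12→Abara, Apr 13→Greco, Apr 14→Tran, Apr 15→Beaumont, Apr 16→Abara, Apr 17→Beaumont, Apr 18→Quispe, Apr 19→Larsen.
Total: 145 + 140 + 165 + 170 + 140 + 145 + 150 + 170 + 150 + 165 + 155 = €1695.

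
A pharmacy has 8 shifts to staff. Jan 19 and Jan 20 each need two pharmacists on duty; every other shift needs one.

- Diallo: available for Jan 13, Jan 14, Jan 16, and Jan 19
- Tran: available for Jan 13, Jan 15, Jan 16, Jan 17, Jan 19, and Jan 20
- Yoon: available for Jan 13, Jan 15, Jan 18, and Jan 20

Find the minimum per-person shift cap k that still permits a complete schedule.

With 3 pharmacists and 10 worker-slots to fill, someone must work at least ⌈10/3⌉ = 4 shifts, so k ≥ 4.
k = 4 works: Jan 13→Diallo, Jan 14→Diallo, Jan 15→Tran, Jan 16→Diallo, Jan 17→Tran, Jan 18→Yoon, Jan 19→Diallo+Tran, Jan 20→Tran+Yoon.
Loads: Diallo 4, Tran 4, Yoon 2 — all ≤ 4.

4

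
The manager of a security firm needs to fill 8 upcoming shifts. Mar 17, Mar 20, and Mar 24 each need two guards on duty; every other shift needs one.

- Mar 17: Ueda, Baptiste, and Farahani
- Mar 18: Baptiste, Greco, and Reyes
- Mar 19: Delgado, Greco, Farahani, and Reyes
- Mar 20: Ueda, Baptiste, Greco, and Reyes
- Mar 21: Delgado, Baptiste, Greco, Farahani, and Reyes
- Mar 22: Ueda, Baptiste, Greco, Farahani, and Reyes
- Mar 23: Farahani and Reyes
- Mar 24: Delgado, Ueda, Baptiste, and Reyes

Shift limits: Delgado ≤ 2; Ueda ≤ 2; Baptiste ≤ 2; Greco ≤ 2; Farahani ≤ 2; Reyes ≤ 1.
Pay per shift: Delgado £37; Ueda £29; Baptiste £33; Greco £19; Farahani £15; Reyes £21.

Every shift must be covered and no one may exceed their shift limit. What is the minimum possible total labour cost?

Picking the cheapest available guard for each shift independently would cost £213, but that ignores the shift limits.
An optimal schedule: Mar 17→Ueda+Baptiste, Mar 18→Baptiste, Mar 19→Delgado, Mar 20→Ueda+Greco, Mar 21→Greco, Mar 22→Farahani, Mar 23→Farahani, Mar 24→Delgado+Reyes.
Total: 29 + 33 + 33 + 37 + 29 + 19 + 19 + 15 + 15 + 37 + 21 = £287.

£287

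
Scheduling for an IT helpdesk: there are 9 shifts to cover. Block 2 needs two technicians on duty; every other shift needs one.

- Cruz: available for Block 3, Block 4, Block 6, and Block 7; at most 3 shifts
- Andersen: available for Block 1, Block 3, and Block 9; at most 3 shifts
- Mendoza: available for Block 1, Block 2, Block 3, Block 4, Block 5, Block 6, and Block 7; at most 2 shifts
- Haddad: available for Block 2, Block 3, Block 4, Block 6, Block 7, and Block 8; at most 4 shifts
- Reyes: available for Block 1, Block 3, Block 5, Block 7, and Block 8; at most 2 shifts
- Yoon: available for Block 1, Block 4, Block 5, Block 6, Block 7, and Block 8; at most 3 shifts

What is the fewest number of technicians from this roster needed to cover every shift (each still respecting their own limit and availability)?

4

10 slots to fill and no one can take more than 4, so at least ⌈10/4⌉ = 3 technicians are needed.
No set of 3 technicians can cover every shift (each such set leaves at least one shift with no one available or exceeds a cap).
Cruz, Andersen, Mendoza, and Haddad alone can cover everything: Block 1→Andersen, Block 2→Mendoza+Haddad, Block 3→Andersen, Block 4→Cruz, Block 5→Mendoza, Block 6→Cruz, Block 7→Cruz, Block 8→Haddad, Block 9→Andersen.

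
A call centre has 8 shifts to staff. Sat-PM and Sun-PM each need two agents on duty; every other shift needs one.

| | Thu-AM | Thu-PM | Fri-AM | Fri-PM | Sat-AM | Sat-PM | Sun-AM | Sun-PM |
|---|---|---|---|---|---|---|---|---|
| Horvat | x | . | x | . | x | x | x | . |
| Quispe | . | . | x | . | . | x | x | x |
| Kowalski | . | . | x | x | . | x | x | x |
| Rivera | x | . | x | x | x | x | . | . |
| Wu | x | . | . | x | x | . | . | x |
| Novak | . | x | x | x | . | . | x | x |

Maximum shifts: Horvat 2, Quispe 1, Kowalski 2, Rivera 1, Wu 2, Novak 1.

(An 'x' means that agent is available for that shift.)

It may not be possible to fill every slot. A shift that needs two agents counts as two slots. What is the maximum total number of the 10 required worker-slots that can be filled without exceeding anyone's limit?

9

Total capacity across all agents is 2+1+2+1+2+1 = 9, and 10 slots are needed, so at most 9 can be filled.
An assignment achieving 9: Thu-AM→Horvat, Thu-PM→Novak, Fri-AM→Rivera, Fri-PM→Wu, Sat-AM→Horvat, Sat-PM→Quispe+Kowalski, Sun-AM→Kowalski, Sun-PM→Wu.
Loads: Horvat 2/2, Quispe 1/1, Kowalski 2/2, Rivera 1/1, Wu 2/2, Novak 1/1.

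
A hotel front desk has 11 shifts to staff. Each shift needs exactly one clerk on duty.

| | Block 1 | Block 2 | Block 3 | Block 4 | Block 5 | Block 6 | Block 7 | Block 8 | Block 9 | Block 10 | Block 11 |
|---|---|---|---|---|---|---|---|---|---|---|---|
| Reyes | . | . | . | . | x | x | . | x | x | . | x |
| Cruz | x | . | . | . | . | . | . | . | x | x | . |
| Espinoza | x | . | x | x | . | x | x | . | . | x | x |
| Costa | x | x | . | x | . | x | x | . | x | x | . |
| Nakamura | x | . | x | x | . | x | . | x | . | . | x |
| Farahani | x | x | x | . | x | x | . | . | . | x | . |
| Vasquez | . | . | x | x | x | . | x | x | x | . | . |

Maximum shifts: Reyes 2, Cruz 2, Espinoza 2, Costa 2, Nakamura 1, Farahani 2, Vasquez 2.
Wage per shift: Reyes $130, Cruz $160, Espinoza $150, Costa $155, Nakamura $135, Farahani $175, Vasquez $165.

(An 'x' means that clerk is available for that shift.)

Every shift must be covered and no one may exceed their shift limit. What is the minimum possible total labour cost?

Picking the cheapest available clerk for each shift independently would cost $1510, but that ignores the shift limits.
An optimal schedule: Block 1→Cruz, Block 2→Costa, Block 3→Espinoza, Block 4→Vasquez, Block 5→Reyes, Block 6→Costa, Block 7→Espinoza, Block 8→Reyes, Block 9→Vasquez, Block 10→Cruz, Block 11→Nakamura.
Total: 160 + 155 + 150 + 165 + 130 + 155 + 150 + 130 + 165 + 160 + 135 = $1655.

$1655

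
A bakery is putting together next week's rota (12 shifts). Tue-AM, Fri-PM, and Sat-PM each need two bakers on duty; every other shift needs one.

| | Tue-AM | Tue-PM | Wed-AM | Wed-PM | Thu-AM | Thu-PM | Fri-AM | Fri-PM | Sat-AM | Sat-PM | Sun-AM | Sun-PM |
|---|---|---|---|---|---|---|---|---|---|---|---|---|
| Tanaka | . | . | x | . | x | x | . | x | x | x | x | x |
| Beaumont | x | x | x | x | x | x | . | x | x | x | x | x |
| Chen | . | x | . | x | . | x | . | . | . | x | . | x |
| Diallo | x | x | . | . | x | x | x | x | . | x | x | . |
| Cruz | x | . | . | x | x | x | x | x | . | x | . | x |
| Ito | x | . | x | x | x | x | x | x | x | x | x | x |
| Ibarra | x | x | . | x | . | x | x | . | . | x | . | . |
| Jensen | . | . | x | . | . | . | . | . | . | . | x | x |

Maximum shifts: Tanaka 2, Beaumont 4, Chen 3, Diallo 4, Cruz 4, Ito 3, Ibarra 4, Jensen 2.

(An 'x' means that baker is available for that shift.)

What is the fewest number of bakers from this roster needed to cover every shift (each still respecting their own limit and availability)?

15 slots to fill and no one can take more than 4, so at least ⌈15/4⌉ = 4 bakers are needed.
Beaumont, Chen, Diallo, and Cruz alone can cover everything: Tue-AM→Beaumont+Diallo, Tue-PM→Chen, Wed-AM→Beaumont, Wed-PM→Chen, Thu-AM→Diallo, Thu-PM→Cruz, Fri-AM→Diallo, Fri-PM→Diallo+Cruz, Sat-AM→Beaumont, Sat-PM→Chen+Cruz, Sun-AM→Beaumont, Sun-PM→Cruz.

4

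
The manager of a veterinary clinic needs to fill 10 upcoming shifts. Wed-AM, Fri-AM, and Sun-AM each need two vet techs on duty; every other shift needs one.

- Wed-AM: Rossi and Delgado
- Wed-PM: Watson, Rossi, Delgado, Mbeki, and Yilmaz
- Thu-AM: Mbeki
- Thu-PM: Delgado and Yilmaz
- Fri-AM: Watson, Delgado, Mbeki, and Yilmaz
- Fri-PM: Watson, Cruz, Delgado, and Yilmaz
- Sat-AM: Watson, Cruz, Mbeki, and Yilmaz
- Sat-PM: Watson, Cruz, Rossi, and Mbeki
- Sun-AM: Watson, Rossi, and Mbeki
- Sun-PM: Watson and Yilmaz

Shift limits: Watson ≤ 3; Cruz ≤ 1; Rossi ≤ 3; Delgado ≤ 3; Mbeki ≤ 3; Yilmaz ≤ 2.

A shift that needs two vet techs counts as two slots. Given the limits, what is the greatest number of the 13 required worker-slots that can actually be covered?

Total capacity across all vet techs is 3+1+3+3+3+2 = 15, and 13 slots are needed, so at most 13 can be filled.
An assignment achieving 13: Wed-AM→Rossi+Delgado, Wed-PM→Mbeki, Thu-AM→Mbeki, Thu-PM→Delgado, Fri-AM→Watson+Delgado, Fri-PM→Cruz, Sat-AM→Mbeki, Sat-PM→Rossi, Sun-AM→Watson+Rossi, Sun-PM→Watson.
Loads: Watson 3/3, Cruz 1/1, Rossi 3/3, Delgado 3/3, Mbeki 3/3, Yilmaz 0/2.

13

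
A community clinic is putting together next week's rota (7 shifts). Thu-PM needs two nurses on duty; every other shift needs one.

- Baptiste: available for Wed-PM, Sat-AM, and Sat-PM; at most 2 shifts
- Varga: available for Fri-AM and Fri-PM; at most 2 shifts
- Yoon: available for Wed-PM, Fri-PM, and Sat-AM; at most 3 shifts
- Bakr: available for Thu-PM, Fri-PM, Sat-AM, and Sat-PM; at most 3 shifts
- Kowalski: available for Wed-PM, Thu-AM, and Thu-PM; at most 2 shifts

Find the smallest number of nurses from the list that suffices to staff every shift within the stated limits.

8 slots to fill and no one can take more than 3, so at least ⌈8/3⌉ = 3 nurses are needed.
Shifts {Wed-PM, Thu-AM, Thu-PM, Fri-AM} need 5 slots, but among the nurses available for them (Baptiste, Varga, Yoon, Bakr, and Kowalski) any 3 together supply at most 4. So 3 nurses are not enough.
Baptiste, Varga, Bakr, and Kowalski alone can cover everything: Wed-PM→Baptiste, Thu-AM→Kowalski, Thu-PM→Bakr+Kowalski, Fri-AM→Varga, Fri-PM→Varga, Sat-AM→Baptiste, Sat-PM→Bakr.

4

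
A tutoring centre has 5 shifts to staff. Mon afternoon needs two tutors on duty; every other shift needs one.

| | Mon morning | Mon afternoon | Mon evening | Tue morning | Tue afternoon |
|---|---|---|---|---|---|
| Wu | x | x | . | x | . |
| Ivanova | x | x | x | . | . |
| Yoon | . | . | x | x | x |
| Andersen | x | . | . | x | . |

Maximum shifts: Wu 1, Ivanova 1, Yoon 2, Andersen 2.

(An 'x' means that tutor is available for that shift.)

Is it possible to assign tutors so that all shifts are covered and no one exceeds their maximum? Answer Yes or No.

Yes

Mon afternoon can only be covered by Wu and Ivanova, so that assignment is forced.
Tue afternoon can only be covered by Yoon, so that assignment is forced.
One valid schedule: Mon morning→Andersen, Mon afternoon→Wu+Ivanova, Mon evening→Yoon, Tue morning→Andersen, Tue afternoon→Yoon.
Loads: Wu 1/1, Ivanova 1/1, Yoon 2/2, Andersen 2/2 — all within limits.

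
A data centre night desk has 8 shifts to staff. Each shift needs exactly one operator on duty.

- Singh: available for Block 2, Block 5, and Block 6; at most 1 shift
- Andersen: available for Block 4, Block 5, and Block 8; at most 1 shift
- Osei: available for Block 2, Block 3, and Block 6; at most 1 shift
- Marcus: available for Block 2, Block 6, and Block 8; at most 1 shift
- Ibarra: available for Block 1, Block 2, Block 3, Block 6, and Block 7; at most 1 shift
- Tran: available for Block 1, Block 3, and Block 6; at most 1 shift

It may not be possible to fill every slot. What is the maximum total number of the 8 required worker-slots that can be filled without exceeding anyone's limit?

Total capacity across all operators is 1+1+1+1+1+1 = 6, and 8 slots are needed, so at most 6 can be filled.
An assignment achieving 6: Block 1→Tran, Block 3→Osei, Block 4→Andersen, Block 5→Singh, Block 7→Ibarra, Block 8→Marcus.
Loads: Singh 1/1, Andersen 1/1, Osei 1/1, Marcus 1/1, Ibarra 1/1, Tran 1/1.

6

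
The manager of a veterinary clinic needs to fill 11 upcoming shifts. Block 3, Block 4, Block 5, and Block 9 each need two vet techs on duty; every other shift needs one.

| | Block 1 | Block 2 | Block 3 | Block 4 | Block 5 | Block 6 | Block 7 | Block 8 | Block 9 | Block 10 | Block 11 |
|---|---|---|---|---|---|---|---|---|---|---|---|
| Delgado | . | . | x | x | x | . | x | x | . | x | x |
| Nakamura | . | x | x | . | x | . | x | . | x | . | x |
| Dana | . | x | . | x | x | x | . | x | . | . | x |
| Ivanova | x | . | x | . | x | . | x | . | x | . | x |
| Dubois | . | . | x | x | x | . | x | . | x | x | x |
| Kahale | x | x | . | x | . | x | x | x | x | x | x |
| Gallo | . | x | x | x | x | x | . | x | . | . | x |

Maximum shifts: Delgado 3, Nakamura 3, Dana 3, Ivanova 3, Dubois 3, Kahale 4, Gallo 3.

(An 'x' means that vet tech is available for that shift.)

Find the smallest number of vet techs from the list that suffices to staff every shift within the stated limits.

15 slots to fill and no one can take more than 4, so at least ⌈15/4⌉ = 4 vet techs are needed.
Any 4 vet techs together have capacity at most 4+3+3+3 = 13 < 15 slots, so 4 can never suffice.
Delgado, Nakamura, Dana, Ivanova, and Dubois alone can cover everything: Block 1→Ivanova, Block 2→Nakamura, Block 3→Ivanova+Dubois, Block 4→Delgado+Dana, Block 5→Dana+Dubois, Block 6→Dana, Block 7→Nakamura, Block 8→Delgado, Block 9→Nakamura+Ivanova, Block 10→Delgado, Block 11→Dubois.

5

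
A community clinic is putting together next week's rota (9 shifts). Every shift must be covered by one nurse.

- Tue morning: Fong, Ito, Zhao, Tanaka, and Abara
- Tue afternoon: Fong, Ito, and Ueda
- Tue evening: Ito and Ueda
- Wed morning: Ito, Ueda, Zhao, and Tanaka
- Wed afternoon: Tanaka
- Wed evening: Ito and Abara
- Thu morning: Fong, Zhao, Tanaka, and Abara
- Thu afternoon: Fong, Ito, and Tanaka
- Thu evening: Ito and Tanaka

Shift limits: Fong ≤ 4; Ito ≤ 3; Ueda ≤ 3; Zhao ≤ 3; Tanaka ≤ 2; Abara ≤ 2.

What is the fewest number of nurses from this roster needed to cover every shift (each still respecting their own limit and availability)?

3

9 slots to fill and no one can take more than 4, so at least ⌈9/4⌉ = 3 nurses are needed.
Fong, Ito, and Tanaka alone can cover everything: Tue morning→Fong, Tue afternoon→Fong, Tue evening→Ito, Wed morning→Ito, Wed afternoon→Tanaka, Wed evening→Ito, Thu morning→Fong, Thu afternoon→Fong, Thu evening→Tanaka.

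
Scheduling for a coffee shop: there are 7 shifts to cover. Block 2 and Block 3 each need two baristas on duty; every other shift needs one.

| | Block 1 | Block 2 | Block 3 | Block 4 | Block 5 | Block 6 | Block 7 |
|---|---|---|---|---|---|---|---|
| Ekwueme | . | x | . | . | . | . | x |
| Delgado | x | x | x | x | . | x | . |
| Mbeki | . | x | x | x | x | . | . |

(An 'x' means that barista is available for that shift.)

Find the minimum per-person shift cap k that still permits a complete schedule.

With 3 baristas and 9 worker-slots to fill, someone must work at least ⌈9/3⌉ = 3 shifts, so k ≥ 3.
k = 3 is infeasible (exhaustive check).
k = 4 works: Block 1→Delgado, Block 2→Ekwueme+Mbeki, Block 3→Delgado+Mbeki, Block 4→Delgado, Block 5→Mbeki, Block 6→Delgado, Block 7→Ekwueme.
Loads: Ekwueme 2, Delgado 4, Mbeki 3 — all ≤ 4.

4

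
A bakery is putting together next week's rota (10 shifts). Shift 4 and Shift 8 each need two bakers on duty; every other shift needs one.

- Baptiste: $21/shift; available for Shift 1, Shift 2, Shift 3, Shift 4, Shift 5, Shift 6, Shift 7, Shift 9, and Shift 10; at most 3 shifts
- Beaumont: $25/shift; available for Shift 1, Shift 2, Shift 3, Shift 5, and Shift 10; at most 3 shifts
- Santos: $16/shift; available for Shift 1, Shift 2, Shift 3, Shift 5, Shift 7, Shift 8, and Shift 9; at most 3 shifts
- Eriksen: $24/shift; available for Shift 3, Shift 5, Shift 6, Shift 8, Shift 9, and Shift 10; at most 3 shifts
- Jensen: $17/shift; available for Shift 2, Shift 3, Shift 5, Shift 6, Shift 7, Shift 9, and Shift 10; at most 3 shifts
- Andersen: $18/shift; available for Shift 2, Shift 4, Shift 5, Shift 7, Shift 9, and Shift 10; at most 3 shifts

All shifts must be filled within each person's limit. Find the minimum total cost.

Shift 4 can only be covered by Baptiste and Andersen, so that assignment is forced.
Shift 8 can only be covered by Santos and Eriksen, so that assignment is forced.
Picking the cheapest available baker for each shift independently would cost $209, but that ignores the shift limits.
An optimal schedule: Shift 1→Santos, Shift 2→Jensen, Shift 3→Jensen, Shift 4→Andersen+Baptiste, Shift 5→Baptiste, Shift 6→Jensen, Shift 7→Santos, Shift 8→Santos+Eriksen, Shift 9→Andersen, Shift 10→Andersen.
Total: 16 + 17 + 17 + 18 + 21 + 21 + 17 + 16 + 16 + 24 + 18 + 18 = $219.

$219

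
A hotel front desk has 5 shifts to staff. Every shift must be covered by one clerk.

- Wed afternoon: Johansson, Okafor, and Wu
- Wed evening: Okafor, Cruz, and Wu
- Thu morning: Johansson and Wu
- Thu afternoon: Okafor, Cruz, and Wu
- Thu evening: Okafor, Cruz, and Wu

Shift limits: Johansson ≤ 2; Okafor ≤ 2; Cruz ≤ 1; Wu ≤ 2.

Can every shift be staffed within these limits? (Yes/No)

Yes

One valid schedule: Wed afternoon→Johansson, Wed evening→Okafor, Thu morning→Johansson, Thu afternoon→Okafor, Thu evening→Cruz.
Loads: Johansson 2/2, Okafor 2/2, Cruz 1/1, Wu 0/2 — all within limits.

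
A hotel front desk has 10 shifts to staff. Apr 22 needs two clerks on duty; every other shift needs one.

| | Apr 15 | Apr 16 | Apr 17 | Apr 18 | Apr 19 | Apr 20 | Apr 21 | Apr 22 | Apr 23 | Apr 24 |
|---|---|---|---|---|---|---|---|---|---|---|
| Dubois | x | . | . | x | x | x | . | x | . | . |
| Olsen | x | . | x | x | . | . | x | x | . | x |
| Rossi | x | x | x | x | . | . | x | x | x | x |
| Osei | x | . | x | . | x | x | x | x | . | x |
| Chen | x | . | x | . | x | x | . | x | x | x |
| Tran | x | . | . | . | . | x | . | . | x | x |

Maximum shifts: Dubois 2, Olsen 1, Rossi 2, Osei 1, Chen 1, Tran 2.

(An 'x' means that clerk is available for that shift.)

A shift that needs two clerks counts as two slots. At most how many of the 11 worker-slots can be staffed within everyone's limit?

9

Total capacity across all clerks is 2+1+2+1+1+2 = 9, and 11 slots are needed, so at most 9 can be filled.
An assignment achieving 9: Apr 15→Tran, Apr 16→Rossi, Apr 17→Osei, Apr 18→Dubois, Apr 19→Dubois, Apr 20→Chen, Apr 21→Olsen, Apr 23→Rossi, Apr 24→Tran.
Loads: Dubois 2/2, Olsen 1/1, Rossi 2/2, Osei 1/1, Chen 1/1, Tran 2/2.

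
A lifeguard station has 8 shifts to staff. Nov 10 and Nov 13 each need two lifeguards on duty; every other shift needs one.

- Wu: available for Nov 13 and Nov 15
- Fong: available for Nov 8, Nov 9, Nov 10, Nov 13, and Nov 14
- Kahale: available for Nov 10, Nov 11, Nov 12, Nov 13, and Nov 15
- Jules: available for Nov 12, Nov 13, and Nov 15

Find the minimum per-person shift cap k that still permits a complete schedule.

4

With 4 lifeguards and 10 worker-slots to fill, someone must work at least ⌈10/4⌉ = 3 shifts, so k ≥ 3.
k = 3 fails: Shifts {Nov 8, Nov 9, Nov 10, Nov 14} need 5 worker-slots in total, but the lifeguards available for any of those shifts (Fong and Kahale) can supply at most 4 among them. So no valid schedule exists.
k = 4 works: Nov 8→Fong, Nov 9→Fong, Nov 10→Fong+Kahale, Nov 11→Kahale, Nov 12→Kahale, Nov 13→Wu+Kahale, Nov 14→Fong, Nov 15→Wu.
Loads: Wu 2, Fong 4, Kahale 4, Jules 0 — all ≤ 4.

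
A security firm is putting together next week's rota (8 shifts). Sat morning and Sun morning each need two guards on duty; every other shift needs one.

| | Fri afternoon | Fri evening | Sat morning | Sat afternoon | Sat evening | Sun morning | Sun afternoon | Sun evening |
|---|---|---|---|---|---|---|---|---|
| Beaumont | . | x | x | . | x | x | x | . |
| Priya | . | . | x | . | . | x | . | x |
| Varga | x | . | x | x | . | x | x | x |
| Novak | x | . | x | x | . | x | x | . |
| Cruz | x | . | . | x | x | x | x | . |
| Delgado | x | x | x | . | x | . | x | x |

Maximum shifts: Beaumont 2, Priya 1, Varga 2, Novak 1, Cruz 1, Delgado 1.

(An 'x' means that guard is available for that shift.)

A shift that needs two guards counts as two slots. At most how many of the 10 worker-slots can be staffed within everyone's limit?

Total capacity across all guards is 2+1+2+1+1+1 = 8, and 10 slots are needed, so at most 8 can be filled.
An assignment achieving 8: Fri afternoon→Varga, Fri evening→Beaumont, Sat morning→Novak+Delgado, Sat afternoon→Varga, Sat evening→Beaumont, Sun morning→Cruz, Sun evening→Priya.
Loads: Beaumont 2/2, Priya 1/1, Varga 2/2, Novak 1/1, Cruz 1/1, Delgado 1/1.

8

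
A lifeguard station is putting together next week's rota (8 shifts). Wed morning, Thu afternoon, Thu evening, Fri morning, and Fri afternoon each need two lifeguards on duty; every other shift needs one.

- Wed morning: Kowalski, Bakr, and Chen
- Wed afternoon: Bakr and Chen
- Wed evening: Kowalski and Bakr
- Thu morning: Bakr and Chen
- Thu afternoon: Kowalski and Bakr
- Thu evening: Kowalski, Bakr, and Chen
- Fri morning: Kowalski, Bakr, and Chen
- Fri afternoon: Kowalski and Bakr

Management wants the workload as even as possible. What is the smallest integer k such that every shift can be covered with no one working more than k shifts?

5

With 3 lifeguards and 13 worker-slots to fill, someone must work at least ⌈13/3⌉ = 5 shifts, so k ≥ 5.
k = 5 works: Wed morning→Kowalski+Chen, Wed afternoon→Bakr, Wed evening→Kowalski, Thu morning→Bakr, Thu afternoon→Kowalski+Bakr, Thu evening→Kowalski+Chen, Fri morning→Bakr+Chen, Fri afternoon→Kowalski+Bakr.
Loads: Kowalski 5, Bakr 5, Chen 3 — all ≤ 5.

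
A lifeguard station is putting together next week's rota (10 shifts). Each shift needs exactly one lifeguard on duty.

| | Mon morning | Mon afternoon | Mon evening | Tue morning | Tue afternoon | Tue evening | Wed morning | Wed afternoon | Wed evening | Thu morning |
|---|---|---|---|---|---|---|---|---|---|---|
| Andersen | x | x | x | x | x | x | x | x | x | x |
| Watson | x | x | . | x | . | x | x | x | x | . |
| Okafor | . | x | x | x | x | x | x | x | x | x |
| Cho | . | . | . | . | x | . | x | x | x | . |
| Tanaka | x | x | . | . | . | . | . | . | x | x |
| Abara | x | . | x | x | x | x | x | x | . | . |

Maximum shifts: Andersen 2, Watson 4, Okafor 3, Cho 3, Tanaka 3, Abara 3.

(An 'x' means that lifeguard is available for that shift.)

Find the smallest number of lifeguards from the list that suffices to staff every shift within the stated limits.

3

10 slots to fill and no one can take more than 4, so at least ⌈10/4⌉ = 3 lifeguards are needed.
Watson, Okafor, and Cho alone can cover everything: Mon morning→Watson, Mon afternoon→Watson, Mon evening→Okafor, Tue morning→Watson, Tue afternoon→Okafor, Tue evening→Watson, Wed morning→Cho, Wed afternoon→Cho, Wed evening→Cho, Thu morning→Okafor.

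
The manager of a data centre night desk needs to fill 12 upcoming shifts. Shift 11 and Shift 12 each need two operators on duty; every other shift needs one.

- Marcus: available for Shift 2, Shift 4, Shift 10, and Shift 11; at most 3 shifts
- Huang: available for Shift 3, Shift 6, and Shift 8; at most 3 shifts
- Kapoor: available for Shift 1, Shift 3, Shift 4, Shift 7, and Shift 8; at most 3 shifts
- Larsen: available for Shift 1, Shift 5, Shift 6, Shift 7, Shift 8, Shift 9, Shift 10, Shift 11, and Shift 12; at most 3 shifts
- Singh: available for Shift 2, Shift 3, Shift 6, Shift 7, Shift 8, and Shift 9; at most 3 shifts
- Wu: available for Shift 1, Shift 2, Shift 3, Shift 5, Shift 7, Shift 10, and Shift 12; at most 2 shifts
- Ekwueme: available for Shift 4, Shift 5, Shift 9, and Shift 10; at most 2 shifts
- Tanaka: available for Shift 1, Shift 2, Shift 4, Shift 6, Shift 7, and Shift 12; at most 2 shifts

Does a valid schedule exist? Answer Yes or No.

Yes

Shift 11 can only be covered by Marcus and Larsen, so that assignment is forced.
One valid schedule: Shift 1→Kapoor, Shift 2→Marcus, Shift 3→Huang, Shift 4→Marcus, Shift 5→Larsen, Shift 6→Huang, Shift 7→Kapoor, Shift 8→Huang, Shift 9→Larsen, Shift 10→Wu, Shift 11→Marcus+Larsen, Shift 12→Wu+Tanaka.
Loads: Marcus 3/3, Huang 3/3, Kapoor 2/3, Larsen 3/3, Singh 0/3, Wu 2/2, Ekwueme 0/2, Tanaka 1/2 — all within limits.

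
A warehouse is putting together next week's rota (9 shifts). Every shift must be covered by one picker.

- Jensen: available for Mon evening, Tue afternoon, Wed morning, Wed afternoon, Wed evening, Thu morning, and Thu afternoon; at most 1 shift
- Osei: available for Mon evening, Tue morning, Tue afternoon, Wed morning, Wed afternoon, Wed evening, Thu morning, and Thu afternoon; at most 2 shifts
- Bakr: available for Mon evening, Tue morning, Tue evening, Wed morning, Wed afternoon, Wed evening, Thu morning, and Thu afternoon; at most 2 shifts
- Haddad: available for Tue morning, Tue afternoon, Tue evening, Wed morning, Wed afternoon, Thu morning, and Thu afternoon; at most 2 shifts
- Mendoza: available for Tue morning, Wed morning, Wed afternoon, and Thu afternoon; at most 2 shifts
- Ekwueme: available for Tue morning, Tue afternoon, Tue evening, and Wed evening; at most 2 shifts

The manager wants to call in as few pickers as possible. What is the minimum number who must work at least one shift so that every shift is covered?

5

9 slots to fill and no one can take more than 2, so at least ⌈9/2⌉ = 5 pickers are needed.
Jensen, Osei, Bakr, Haddad, and Mendoza alone can cover everything: Mon evening→Jensen, Tue morning→Bakr, Tue afternoon→Osei, Tue evening→Bakr, Wed morning→Haddad, Wed afternoon→Mendoza, Wed evening→Osei, Thu morning→Haddad, Thu afternoon→Mendoza.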